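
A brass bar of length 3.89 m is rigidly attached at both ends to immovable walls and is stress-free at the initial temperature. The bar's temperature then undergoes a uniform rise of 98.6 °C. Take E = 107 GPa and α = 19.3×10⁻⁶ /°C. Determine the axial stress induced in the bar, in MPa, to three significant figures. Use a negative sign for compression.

-204 MPa

Free thermal expansion αLΔT = 19.3e-6 · 3890 · 98.6 = 7.403 mm.
The walls impose strain ε = −(7.403)/3890 = -1.9030e-03; σ = Eε = 107000 · -1.9030e-03 = -203.6 MPa.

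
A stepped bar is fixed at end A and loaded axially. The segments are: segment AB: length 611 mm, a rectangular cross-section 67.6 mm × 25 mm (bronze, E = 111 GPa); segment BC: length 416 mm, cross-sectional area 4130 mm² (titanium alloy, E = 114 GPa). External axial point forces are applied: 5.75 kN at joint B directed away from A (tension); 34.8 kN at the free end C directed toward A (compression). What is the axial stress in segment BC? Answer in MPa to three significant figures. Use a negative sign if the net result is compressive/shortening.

Internal axial forces (sectioning from the free end, tension +): N_BC = -34.8 kN, N_AB = -29.05 kN.
σ_BC = N_BC/A_BC = -34800/4130 = -8.426 MPa.

-8.43 MPa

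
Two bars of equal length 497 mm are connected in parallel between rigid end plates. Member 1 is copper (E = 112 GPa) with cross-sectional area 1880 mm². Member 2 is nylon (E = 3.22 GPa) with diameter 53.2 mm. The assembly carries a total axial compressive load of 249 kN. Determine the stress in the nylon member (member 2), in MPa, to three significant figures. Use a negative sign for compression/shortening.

-3.68 MPa

A_2 = 2223 mm².
Equal strain + equilibrium ⇒ each member carries load in proportion to AE: A₁E₁ = 210600000 N, A₂E₂ = 7158000 N, ΣAE = 217700000 N.
σ₂ = P·E₂/ΣAE = -249000·3220/217700000 = -3.683 MPa.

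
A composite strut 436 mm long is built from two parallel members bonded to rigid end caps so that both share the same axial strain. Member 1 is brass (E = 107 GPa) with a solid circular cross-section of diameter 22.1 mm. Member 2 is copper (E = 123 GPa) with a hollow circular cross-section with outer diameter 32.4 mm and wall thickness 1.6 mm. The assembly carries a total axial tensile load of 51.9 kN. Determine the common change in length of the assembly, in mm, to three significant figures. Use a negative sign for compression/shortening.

0.377 mm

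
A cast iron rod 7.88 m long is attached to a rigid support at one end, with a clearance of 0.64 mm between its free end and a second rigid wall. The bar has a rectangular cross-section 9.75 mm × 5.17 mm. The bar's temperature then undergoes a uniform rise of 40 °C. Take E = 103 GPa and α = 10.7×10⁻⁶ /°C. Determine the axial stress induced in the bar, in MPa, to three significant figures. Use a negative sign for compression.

Free thermal expansion αLΔT = 10.7e-6 · 7880 · 40 = 3.373 mm.
The walls engage after the gap closes; constrained expansion = 3.373 − 0.64 = 2.733 mm.
The walls impose strain ε = −(2.733)/7880 = -3.4678e-04; σ = Eε = 103000 · -3.4678e-04 = -35.72 MPa.

-35.7 MPa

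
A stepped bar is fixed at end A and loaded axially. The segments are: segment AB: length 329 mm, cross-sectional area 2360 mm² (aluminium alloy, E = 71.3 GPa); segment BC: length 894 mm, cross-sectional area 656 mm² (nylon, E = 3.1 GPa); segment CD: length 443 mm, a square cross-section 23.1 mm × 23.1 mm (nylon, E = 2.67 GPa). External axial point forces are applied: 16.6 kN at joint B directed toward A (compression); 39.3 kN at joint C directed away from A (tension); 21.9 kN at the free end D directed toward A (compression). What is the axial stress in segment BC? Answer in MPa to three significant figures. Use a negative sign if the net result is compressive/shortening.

26.5 MPa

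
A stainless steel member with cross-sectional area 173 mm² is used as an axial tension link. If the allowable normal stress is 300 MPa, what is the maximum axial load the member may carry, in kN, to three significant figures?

P_max = σ_allow · A = 300 · 173 = 51900 N = 51.9 kN.

51.9 kN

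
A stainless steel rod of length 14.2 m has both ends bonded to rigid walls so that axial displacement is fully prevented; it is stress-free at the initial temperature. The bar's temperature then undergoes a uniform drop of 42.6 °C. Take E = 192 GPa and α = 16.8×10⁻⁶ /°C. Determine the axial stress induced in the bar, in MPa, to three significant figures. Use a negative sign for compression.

137 MPa

Free thermal expansion αLΔT = 16.8e-6 · 14200 · -42.6 = -10.16 mm.
The walls impose strain ε = −(-10.16)/14200 = 7.1568e-04; σ = Eε = 192000 · 7.1568e-04 = 137.4 MPa.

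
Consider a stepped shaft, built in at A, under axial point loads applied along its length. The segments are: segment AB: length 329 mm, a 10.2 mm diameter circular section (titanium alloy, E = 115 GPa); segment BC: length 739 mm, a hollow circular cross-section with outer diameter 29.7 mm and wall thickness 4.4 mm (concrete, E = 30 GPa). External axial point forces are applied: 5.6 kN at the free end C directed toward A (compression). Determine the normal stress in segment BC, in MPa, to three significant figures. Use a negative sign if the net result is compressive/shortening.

-16.0 MPa

Internal axial forces (sectioning from the free end, tension +): N_BC = -5.6 kN, N_AB = -5.6 kN.
A_BC = 349.7 mm².
σ_BC = N_BC/A_BC = -5600/349.7 = -16.01 MPa.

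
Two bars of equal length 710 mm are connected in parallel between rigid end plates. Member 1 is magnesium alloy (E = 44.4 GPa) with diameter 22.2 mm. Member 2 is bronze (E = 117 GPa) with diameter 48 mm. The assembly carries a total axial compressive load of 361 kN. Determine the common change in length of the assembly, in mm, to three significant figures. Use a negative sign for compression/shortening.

A_1 = 387.1 mm².
A_2 = 1810 mm².
Equal strain + equilibrium ⇒ each member carries load in proportion to AE: A₁E₁ = 17190000 N, A₂E₂ = 211700000 N, ΣAE = 228900000 N.
δ = PL/ΣAE = -361000·710/228900000 = -1.12 mm.

-1.12 mm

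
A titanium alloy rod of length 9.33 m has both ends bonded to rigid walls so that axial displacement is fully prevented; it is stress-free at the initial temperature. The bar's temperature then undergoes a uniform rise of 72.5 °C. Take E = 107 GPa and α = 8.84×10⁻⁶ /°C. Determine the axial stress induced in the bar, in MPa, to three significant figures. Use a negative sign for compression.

-68.6 MPa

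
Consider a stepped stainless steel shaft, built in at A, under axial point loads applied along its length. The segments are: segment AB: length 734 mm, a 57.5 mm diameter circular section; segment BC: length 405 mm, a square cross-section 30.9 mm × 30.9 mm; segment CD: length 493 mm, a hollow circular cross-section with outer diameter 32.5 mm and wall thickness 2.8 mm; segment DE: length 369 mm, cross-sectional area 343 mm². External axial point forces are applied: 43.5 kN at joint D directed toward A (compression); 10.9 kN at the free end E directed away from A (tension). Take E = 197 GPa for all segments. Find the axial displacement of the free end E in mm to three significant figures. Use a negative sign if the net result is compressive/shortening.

Internal axial forces (sectioning from the free end, tension +): N_DE = 10.9 kN, N_CD = -32.6 kN, N_BC = -32.6 kN, N_AB = -32.6 kN.
A_AB = 2597 mm².
A_BC = 954.8 mm².
A_CD = 261.3 mm².
δ_AB = -32600·734/(2597·197000) = -0.04678 mm
δ_BC = -32600·405/(954.8·197000) = -0.07019 mm
δ_CD = -32600·493/(261.3·197000) = -0.3123 mm
δ_DE = 10900·369/(343·197000) = 0.05952 mm
δ = Σδ_i = -0.3697 mm.

-0.370 mm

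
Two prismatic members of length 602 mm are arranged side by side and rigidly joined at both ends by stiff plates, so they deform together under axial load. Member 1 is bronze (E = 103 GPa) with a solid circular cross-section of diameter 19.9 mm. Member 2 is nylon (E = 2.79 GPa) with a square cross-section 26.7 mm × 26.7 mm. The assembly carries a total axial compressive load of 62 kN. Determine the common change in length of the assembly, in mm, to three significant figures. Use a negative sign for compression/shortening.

A_1 = 311 mm².
A_2 = 712.9 mm².
Equal strain + equilibrium ⇒ each member carries load in proportion to AE: A₁E₁ = 32040000 N, A₂E₂ = 1989000 N, ΣAE = 34020000 N.
δ = PL/ΣAE = -62000·602/34020000 = -1.097 mm.

-1.10 mm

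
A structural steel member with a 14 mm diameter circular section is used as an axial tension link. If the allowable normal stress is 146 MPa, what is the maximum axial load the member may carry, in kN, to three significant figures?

A = 153.9 mm².
P_max = σ_allow · A = 146 · 153.9 = 22470 N = 22.47 kN.

22.5 kN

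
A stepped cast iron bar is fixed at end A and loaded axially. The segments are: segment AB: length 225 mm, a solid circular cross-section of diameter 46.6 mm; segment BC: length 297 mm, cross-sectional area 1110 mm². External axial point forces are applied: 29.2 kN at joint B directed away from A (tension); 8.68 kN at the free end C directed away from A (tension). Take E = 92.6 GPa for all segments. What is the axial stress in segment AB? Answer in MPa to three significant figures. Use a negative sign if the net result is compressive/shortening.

Internal axial forces (sectioning from the free end, tension +): N_BC = 8.68 kN, N_AB = 37.88 kN.
A_AB = 1706 mm².
σ_AB = N_AB/A_AB = 37880/1706 = 22.21 MPa.

22.2 MPa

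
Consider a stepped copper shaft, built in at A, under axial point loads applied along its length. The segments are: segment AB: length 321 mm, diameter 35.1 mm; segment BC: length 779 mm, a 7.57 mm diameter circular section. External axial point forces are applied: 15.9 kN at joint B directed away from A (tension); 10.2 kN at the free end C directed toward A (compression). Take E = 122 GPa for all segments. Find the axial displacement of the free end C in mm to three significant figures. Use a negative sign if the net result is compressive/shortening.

Internal axial forces (sectioning from the free end, tension +): N_BC = -10.2 kN, N_AB = 5.7 kN.
A_AB = 967.6 mm².
A_BC = 45.01 mm².
δ_AB = 5700·321/(967.6·122000) = 0.0155 mm
δ_BC = -10200·779/(45.01·122000) = -1.447 mm
δ = Σδ_i = -1.432 mm.

-1.43 mm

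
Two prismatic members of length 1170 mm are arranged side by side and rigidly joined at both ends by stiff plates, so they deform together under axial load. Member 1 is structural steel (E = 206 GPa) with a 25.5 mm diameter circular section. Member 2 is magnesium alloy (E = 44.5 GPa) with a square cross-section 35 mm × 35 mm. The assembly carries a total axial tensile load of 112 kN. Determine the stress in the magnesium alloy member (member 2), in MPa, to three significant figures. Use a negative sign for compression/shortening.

31.2 MPa

A_1 = 510.7 mm².
A_2 = 1225 mm².
Equal strain + equilibrium ⇒ each member carries load in proportion to AE: A₁E₁ = 105200000 N, A₂E₂ = 54510000 N, ΣAE = 159700000 N.
σ₂ = P·E₂/ΣAE = 112000·44500/159700000 = 31.21 MPa.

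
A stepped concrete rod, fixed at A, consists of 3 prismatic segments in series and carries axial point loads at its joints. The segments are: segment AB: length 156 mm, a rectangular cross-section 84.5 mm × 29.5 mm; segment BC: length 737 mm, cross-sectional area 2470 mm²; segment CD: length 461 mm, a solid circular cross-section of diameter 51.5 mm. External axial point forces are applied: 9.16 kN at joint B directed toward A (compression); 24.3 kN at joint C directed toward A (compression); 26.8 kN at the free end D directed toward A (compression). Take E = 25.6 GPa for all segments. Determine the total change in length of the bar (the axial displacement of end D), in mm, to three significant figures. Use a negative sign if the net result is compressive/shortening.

-0.975 mm

Internal axial forces (sectioning from the free end, tension +): N_CD = -26.8 kN, N_BC = -51.1 kN, N_AB = -60.26 kN.
A_AB = 2493 mm².
A_CD = 2083 mm².
δ_AB = -60260·156/(2493·25600) = -0.1473 mm
δ_BC = -51100·737/(2470·25600) = -0.5956 mm
δ_CD = -26800·461/(2083·25600) = -0.2317 mm
δ = Σδ_i = -0.9746 mm.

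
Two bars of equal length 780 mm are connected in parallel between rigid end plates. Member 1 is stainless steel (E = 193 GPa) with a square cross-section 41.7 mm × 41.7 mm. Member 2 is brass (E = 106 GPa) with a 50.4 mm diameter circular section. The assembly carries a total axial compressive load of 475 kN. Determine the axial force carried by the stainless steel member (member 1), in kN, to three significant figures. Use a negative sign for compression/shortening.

A_1 = 1739 mm².
A_2 = 1995 mm².
Equal strain + equilibrium ⇒ each member carries load in proportion to AE: A₁E₁ = 335600000 N, A₂E₂ = 211500000 N, ΣAE = 547100000 N.
F₁ = P·A₁E₁/ΣAE = -475000·335600000/547100000 = -291400 N.

-291 kN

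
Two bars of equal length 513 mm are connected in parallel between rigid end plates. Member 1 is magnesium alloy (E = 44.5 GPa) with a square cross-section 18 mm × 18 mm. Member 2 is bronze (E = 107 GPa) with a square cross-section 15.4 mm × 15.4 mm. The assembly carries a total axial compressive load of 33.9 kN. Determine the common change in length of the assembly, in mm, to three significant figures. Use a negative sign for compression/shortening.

-0.437 mm

A_1 = 324 mm².
A_2 = 237.2 mm².
Equal strain + equilibrium ⇒ each member carries load in proportion to AE: A₁E₁ = 14420000 N, A₂E₂ = 25380000 N, ΣAE = 39790000 N.
δ = PL/ΣAE = -33900·513/39790000 = -0.437 mm.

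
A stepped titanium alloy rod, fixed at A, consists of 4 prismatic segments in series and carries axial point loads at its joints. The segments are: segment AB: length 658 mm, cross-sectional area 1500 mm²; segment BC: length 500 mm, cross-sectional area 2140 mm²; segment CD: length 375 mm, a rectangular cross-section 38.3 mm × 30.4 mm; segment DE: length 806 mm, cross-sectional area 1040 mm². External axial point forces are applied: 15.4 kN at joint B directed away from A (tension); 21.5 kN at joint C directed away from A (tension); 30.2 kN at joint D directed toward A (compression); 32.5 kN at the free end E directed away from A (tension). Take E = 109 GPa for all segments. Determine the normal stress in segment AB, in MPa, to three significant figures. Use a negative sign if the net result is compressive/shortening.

26.1 MPa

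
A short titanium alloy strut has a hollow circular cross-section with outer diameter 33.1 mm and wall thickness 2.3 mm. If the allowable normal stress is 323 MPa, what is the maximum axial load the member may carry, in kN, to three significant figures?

71.9 kN

A = 222.6 mm².
P_max = σ_allow · A = 323 · 222.6 = 71880 N = 71.88 kN.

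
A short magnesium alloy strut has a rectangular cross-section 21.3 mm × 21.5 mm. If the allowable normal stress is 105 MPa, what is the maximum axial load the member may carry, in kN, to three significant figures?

48.1 kN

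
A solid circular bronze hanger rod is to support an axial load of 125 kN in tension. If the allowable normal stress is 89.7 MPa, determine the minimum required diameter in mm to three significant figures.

Required area A ≥ P/σ_allow = 125000/89.7 = 1394 mm².
For a solid circular section, d ≥ √(4A/π) = 42.12 mm.

42.1 mm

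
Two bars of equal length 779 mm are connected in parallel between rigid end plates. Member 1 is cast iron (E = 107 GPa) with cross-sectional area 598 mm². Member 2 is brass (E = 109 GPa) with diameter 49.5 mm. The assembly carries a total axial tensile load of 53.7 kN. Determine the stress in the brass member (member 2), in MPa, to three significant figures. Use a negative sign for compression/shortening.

A_2 = 1924 mm².
Equal strain + equilibrium ⇒ each member carries load in proportion to AE: A₁E₁ = 63990000 N, A₂E₂ = 209800000 N, ΣAE = 273700000 N.
σ₂ = P·E₂/ΣAE = 53700·109000/273700000 = 21.38 MPa.

21.4 MPa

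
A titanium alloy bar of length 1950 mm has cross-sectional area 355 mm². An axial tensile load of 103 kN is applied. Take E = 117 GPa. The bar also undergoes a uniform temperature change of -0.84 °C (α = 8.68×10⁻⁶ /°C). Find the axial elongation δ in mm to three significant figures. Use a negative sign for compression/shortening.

δ_mech = NL/(AE) = 103000·1950/(355·117000) = 4.836 mm.
δ_thermal = αLΔT = 8.68e-6·1950·-0.84 = -0.01422 mm.
δ = δ_mech + δ_thermal = 4.821 mm.

4.82 mm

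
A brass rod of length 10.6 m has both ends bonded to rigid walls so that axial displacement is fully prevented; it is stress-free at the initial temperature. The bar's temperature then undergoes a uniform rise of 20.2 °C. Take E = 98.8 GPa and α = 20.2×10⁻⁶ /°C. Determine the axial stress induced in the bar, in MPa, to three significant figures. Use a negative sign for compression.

-40.3 MPa

Free thermal expansion αLΔT = 20.2e-6 · 10600 · 20.2 = 4.325 mm.
The walls impose strain ε = −(4.325)/10600 = -4.0804e-04; σ = Eε = 98800 · -4.0804e-04 = -40.31 MPa.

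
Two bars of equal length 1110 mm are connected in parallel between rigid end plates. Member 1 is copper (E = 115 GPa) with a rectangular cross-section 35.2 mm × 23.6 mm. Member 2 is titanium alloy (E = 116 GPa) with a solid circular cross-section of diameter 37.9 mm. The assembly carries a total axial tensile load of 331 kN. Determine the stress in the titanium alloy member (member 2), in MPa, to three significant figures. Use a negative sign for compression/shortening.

170 MPa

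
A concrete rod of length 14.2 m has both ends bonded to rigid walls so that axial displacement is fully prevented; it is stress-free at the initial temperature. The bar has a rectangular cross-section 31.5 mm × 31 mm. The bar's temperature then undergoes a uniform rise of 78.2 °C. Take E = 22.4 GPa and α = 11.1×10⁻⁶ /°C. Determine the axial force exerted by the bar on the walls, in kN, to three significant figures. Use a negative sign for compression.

-19.0 kN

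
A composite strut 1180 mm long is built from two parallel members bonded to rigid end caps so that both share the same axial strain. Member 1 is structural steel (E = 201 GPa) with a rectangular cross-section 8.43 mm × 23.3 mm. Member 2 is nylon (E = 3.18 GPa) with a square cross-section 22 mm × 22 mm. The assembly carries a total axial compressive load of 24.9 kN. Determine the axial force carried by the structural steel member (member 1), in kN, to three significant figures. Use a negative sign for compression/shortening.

-24.0 kN

A_1 = 196.4 mm².
A_2 = 484 mm².
Equal strain + equilibrium ⇒ each member carries load in proportion to AE: A₁E₁ = 39480000 N, A₂E₂ = 1539000 N, ΣAE = 41020000 N.
F₁ = P·A₁E₁/ΣAE = -24900·39480000/41020000 = -23970 N.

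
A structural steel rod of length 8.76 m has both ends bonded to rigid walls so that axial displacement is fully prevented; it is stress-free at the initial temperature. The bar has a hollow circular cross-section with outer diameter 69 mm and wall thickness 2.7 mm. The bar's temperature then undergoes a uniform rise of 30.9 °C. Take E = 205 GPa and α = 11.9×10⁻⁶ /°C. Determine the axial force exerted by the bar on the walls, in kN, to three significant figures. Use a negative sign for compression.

-42.4 kN

Free thermal expansion αLΔT = 11.9e-6 · 8760 · 30.9 = 3.221 mm.
The walls impose strain ε = −(3.221)/8760 = -3.6771e-04; σ = Eε = 205000 · -3.6771e-04 = -75.38 MPa.
Wall reaction R = σ·A = -75.38·562.4 = -42390 N = -42.39 kN.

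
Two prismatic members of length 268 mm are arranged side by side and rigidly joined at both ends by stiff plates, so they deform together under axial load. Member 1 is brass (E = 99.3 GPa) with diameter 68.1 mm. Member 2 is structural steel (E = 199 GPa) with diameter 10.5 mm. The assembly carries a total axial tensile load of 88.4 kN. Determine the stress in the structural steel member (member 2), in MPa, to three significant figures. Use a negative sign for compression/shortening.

46.4 MPa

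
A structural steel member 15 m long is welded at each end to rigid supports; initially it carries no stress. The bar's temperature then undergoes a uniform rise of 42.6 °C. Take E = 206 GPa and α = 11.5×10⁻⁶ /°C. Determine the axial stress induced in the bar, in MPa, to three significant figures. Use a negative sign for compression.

Free thermal expansion αLΔT = 11.5e-6 · 15000 · 42.6 = 7.349 mm.
The walls impose strain ε = −(7.349)/15000 = -4.8990e-04; σ = Eε = 206000 · -4.8990e-04 = -100.9 MPa.

-101 MPa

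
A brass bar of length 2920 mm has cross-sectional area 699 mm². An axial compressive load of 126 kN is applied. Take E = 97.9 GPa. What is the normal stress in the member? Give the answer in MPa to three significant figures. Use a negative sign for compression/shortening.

σ = N/A = -126000/699 = -180.3 MPa.

-180 MPa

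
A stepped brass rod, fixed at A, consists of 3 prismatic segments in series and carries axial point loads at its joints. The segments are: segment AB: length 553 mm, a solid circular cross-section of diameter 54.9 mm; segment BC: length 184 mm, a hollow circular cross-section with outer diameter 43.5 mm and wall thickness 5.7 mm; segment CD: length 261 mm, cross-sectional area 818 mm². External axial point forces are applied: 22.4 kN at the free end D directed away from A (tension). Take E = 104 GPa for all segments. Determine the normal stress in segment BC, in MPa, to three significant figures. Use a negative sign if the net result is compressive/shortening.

Internal axial forces (sectioning from the free end, tension +): N_CD = 22.4 kN, N_BC = 22.4 kN, N_AB = 22.4 kN.
A_BC = 676.9 mm².
σ_BC = N_BC/A_BC = 22400/676.9 = 33.09 MPa.

33.1 MPa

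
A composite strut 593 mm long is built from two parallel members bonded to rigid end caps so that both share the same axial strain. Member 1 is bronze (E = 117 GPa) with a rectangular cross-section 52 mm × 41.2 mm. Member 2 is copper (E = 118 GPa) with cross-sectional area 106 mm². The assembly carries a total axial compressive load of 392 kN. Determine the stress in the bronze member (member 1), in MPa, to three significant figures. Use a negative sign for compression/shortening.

-174 MPa

A_1 = 2142 mm².
Equal strain + equilibrium ⇒ each member carries load in proportion to AE: A₁E₁ = 250700000 N, A₂E₂ = 12510000 N, ΣAE = 263200000 N.
σ₁ = P·E₁/ΣAE = -392000·117000/263200000 = -174.3 MPa.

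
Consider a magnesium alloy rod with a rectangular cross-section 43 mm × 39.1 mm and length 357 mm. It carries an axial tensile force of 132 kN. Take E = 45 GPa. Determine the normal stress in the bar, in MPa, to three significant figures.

A = 1681 mm².
σ = N/A = 132000/1681 = 78.51 MPa.

78.5 MPa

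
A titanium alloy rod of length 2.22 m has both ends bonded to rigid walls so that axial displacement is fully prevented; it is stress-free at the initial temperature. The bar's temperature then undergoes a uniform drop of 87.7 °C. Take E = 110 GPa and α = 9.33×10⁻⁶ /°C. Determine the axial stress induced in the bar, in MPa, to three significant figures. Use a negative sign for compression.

Free thermal expansion αLΔT = 9.33e-6 · 2220 · -87.7 = -1.816 mm.
The walls impose strain ε = −(-1.816)/2220 = 8.1824e-04; σ = Eε = 110000 · 8.1824e-04 = 90.01 MPa.

90.0 MPa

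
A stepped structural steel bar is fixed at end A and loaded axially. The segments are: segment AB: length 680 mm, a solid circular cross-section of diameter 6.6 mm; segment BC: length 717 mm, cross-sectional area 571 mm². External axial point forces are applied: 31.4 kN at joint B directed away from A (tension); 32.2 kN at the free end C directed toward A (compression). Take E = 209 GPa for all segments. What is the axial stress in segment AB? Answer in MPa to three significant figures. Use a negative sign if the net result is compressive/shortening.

-23.4 MPa

Internal axial forces (sectioning from the free end, tension +): N_BC = -32.2 kN, N_AB = -0.8 kN.
A_AB = 34.21 mm².
σ_AB = N_AB/A_AB = -800/34.21 = -23.38 MPa.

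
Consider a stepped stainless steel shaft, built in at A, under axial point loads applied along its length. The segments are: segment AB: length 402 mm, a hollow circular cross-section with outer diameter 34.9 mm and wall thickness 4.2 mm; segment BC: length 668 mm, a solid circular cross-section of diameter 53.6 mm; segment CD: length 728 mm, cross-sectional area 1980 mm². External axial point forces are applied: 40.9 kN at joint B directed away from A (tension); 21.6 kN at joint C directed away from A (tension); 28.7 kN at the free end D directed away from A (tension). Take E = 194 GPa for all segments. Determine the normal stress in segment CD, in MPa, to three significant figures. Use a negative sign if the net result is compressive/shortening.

14.5 MPa

Internal axial forces (sectioning from the free end, tension +): N_CD = 28.7 kN, N_BC = 50.3 kN, N_AB = 91.2 kN.
σ_CD = N_CD/A_CD = 28700/1980 = 14.49 MPa.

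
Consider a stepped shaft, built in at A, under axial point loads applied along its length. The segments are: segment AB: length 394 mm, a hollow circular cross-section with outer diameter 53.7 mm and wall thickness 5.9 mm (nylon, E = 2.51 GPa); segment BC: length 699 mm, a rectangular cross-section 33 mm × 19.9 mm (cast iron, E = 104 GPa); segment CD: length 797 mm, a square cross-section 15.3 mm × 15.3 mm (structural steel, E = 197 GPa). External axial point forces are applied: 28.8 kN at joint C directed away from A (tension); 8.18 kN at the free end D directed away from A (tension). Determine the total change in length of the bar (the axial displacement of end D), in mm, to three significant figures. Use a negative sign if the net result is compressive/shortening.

7.07 mm

Internal axial forces (sectioning from the free end, tension +): N_CD = 8.18 kN, N_BC = 36.98 kN, N_AB = 36.98 kN.
A_AB = 886 mm².
A_BC = 656.7 mm².
A_CD = 234.1 mm².
δ_AB = 36980·394/(886·2510) = 6.552 mm
δ_BC = 36980·699/(656.7·104000) = 0.3785 mm
δ_CD = 8180·797/(234.1·197000) = 0.1414 mm
δ = Σδ_i = 7.072 mm.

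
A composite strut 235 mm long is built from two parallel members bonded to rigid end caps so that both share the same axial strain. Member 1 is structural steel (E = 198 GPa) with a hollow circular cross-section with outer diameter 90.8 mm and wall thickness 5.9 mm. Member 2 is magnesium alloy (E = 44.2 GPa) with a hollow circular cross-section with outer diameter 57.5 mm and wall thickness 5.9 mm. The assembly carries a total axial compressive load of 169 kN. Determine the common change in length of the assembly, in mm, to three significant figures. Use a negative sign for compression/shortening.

-0.112 mm

A_1 = 1574 mm².
A_2 = 956.4 mm².
Equal strain + equilibrium ⇒ each member carries load in proportion to AE: A₁E₁ = 311600000 N, A₂E₂ = 42270000 N, ΣAE = 353900000 N.
δ = PL/ΣAE = -169000·235/353900000 = -0.1122 mm.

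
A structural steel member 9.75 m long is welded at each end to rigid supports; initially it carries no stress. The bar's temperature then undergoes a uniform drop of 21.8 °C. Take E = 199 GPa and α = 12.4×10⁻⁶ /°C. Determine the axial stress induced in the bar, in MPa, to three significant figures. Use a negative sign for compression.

Free thermal expansion αLΔT = 12.4e-6 · 9750 · -21.8 = -2.636 mm.
The walls impose strain ε = −(-2.636)/9750 = 2.7032e-04; σ = Eε = 199000 · 2.7032e-04 = 53.79 MPa.

53.8 MPa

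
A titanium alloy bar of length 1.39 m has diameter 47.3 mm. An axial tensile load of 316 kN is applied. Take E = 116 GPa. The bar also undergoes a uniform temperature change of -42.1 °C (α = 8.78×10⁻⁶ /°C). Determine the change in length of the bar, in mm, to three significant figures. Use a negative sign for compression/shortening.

1.64 mm

A = 1757 mm².
δ_mech = NL/(AE) = 316000·1390/(1757·116000) = 2.155 mm.
δ_thermal = αLΔT = 8.78e-6·1390·-42.1 = -0.5138 mm.
δ = δ_mech + δ_thermal = 1.641 mm.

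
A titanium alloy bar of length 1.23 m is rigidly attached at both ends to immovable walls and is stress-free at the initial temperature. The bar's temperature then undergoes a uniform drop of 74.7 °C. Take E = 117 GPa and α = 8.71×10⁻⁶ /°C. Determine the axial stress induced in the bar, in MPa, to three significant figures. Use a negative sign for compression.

76.1 MPa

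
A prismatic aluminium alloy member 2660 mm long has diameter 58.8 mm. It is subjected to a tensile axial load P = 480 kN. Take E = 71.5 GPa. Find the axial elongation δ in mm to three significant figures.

A = 2715 mm².
δ_mech = NL/(AE) = 480000·2660/(2715·71500) = 6.576 mm.

6.58 mm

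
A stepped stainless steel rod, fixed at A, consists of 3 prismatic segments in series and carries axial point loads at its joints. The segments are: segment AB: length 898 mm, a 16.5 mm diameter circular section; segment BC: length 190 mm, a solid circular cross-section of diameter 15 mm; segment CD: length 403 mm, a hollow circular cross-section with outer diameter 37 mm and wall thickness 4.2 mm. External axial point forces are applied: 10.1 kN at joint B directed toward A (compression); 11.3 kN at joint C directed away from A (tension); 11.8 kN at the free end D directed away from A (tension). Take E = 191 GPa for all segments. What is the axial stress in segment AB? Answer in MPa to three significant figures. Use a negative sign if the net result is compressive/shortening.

60.8 MPa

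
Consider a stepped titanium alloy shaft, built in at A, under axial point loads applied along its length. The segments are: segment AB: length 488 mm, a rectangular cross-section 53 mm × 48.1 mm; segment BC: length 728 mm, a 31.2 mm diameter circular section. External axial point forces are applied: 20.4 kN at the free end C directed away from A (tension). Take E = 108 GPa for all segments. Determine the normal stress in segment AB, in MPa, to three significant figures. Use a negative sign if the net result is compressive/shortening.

8.00 MPa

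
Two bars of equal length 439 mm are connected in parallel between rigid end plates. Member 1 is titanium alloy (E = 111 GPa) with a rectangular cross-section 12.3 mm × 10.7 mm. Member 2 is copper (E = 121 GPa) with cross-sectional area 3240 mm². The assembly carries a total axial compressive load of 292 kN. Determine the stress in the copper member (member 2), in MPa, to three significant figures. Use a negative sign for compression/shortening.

-86.9 MPa

A_1 = 131.6 mm².
Equal strain + equilibrium ⇒ each member carries load in proportion to AE: A₁E₁ = 14610000 N, A₂E₂ = 392000000 N, ΣAE = 406600000 N.
σ₂ = P·E₂/ΣAE = -292000·121000/406600000 = -86.89 MPa.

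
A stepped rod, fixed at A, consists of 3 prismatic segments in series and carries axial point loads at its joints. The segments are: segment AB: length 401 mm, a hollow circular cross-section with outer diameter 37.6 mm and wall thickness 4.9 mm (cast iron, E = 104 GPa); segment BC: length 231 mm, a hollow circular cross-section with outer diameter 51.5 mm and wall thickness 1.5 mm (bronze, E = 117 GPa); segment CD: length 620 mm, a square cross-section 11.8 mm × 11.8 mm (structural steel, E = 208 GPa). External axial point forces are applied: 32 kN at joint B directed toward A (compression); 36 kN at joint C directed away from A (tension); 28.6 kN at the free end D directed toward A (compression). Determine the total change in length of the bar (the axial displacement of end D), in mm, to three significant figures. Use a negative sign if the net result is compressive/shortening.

-0.739 mm

Internal axial forces (sectioning from the free end, tension +): N_CD = -28.6 kN, N_BC = 7.4 kN, N_AB = -24.6 kN.
A_AB = 503.4 mm².
A_BC = 235.6 mm².
A_CD = 139.2 mm².
δ_AB = -24600·401/(503.4·104000) = -0.1884 mm
δ_BC = 7400·231/(235.6·117000) = 0.06201 mm
δ_CD = -28600·620/(139.2·208000) = -0.6123 mm
δ = Σδ_i = -0.7387 mm.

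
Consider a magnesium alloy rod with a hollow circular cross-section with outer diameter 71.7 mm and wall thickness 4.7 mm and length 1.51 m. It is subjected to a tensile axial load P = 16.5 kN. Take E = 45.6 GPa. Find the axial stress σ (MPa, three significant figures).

16.7 MPa

A = 989.3 mm².
σ = N/A = 16500/989.3 = 16.68 MPa.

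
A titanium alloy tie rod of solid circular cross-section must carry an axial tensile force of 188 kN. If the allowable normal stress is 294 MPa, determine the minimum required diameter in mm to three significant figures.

28.5 mm

Required area A ≥ P/σ_allow = 188000/294 = 639.5 mm².
For a solid circular section, d ≥ √(4A/π) = 28.53 mm.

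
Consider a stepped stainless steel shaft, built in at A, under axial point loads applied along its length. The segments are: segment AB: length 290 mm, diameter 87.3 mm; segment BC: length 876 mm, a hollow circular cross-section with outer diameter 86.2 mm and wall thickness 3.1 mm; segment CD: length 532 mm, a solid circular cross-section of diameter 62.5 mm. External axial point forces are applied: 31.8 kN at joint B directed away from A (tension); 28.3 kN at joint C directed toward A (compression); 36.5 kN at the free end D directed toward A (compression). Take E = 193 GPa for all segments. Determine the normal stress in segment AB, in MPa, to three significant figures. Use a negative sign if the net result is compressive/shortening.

Internal axial forces (sectioning from the free end, tension +): N_CD = -36.5 kN, N_BC = -64.8 kN, N_AB = -33 kN.
A_AB = 5986 mm².
σ_AB = N_AB/A_AB = -33000/5986 = -5.513 MPa.

-5.51 MPa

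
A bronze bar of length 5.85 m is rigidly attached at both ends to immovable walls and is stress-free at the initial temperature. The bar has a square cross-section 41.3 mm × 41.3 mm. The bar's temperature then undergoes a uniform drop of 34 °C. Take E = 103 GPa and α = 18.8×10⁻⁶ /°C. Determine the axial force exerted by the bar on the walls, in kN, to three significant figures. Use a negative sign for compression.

Free thermal expansion αLΔT = 18.8e-6 · 5850 · -34 = -3.739 mm.
The walls impose strain ε = −(-3.739)/5850 = 6.3920e-04; σ = Eε = 103000 · 6.3920e-04 = 65.84 MPa.
Wall reaction R = σ·A = 65.84·1706 = 112300 N = 112.3 kN.

112 kN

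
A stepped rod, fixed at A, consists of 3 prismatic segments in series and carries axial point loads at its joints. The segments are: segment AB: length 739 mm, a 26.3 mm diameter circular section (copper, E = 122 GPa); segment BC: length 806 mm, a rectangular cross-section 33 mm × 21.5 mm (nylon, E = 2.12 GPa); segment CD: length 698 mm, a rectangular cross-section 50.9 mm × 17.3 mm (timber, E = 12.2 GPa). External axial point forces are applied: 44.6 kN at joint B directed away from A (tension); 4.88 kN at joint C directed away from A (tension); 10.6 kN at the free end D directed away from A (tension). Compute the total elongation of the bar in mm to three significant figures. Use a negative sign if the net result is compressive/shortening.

Internal axial forces (sectioning from the free end, tension +): N_CD = 10.6 kN, N_BC = 15.48 kN, N_AB = 60.08 kN.
A_AB = 543.3 mm².
A_BC = 709.5 mm².
A_CD = 880.6 mm².
δ_AB = 60080·739/(543.3·122000) = 0.6699 mm
δ_BC = 15480·806/(709.5·2120) = 8.295 mm
δ_CD = 10600·698/(880.6·12200) = 0.6887 mm
δ = Σδ_i = 9.654 mm.

9.65 mm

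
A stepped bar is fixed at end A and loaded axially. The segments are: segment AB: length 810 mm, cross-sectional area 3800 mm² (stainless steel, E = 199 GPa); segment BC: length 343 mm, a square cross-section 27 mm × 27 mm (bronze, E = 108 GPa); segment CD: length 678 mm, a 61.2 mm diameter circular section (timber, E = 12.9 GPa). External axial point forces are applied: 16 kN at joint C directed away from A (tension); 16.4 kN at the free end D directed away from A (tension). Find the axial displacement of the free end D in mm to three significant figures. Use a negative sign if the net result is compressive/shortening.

Internal axial forces (sectioning from the free end, tension +): N_CD = 16.4 kN, N_BC = 32.4 kN, N_AB = 32.4 kN.
A_BC = 729 mm².
A_CD = 2942 mm².
δ_AB = 32400·810/(3800·199000) = 0.03471 mm
δ_BC = 32400·343/(729·108000) = 0.1412 mm
δ_CD = 16400·678/(2942·12900) = 0.293 mm
δ = Σδ_i = 0.4689 mm.

0.469 mm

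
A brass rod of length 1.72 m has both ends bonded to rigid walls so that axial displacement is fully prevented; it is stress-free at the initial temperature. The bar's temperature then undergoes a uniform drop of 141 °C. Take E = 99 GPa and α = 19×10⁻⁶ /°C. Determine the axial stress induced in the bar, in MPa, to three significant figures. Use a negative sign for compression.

265 MPa

Free thermal expansion αLΔT = 19e-6 · 1720 · -141 = -4.608 mm.
The walls impose strain ε = −(-4.608)/1720 = 2.6790e-03; σ = Eε = 99000 · 2.6790e-03 = 265.2 MPa.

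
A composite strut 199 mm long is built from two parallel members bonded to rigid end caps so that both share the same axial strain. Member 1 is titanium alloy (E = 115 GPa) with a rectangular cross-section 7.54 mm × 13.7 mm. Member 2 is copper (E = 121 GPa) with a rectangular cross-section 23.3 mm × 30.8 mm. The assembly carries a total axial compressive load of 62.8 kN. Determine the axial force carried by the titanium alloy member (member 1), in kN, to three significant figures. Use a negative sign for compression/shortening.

-7.56 kN

A_1 = 103.3 mm².
A_2 = 717.6 mm².
Equal strain + equilibrium ⇒ each member carries load in proportion to AE: A₁E₁ = 11880000 N, A₂E₂ = 86830000 N, ΣAE = 98710000 N.
F₁ = P·A₁E₁/ΣAE = -62800·11880000/98710000 = -7557 N.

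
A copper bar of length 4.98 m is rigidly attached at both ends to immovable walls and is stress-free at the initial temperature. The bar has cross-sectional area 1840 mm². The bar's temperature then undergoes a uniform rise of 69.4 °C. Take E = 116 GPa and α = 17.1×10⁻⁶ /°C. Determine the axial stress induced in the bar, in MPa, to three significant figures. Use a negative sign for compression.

-138 MPa

Free thermal expansion αLΔT = 17.1e-6 · 4980 · 69.4 = 5.91 mm.
The walls impose strain ε = −(5.91)/4980 = -1.1867e-03; σ = Eε = 116000 · -1.1867e-03 = -137.7 MPa.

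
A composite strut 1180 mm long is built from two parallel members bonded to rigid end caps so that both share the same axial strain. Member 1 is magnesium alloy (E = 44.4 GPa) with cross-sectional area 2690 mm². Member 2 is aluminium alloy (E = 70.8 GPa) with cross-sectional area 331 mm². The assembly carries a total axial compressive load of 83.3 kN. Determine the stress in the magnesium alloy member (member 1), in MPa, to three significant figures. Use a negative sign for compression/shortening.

Equal strain + equilibrium ⇒ each member carries load in proportion to AE: A₁E₁ = 119400000 N, A₂E₂ = 23430000 N, ΣAE = 142900000 N.
σ₁ = P·E₁/ΣAE = -83300·44400/142900000 = -25.89 MPa.

-25.9 MPa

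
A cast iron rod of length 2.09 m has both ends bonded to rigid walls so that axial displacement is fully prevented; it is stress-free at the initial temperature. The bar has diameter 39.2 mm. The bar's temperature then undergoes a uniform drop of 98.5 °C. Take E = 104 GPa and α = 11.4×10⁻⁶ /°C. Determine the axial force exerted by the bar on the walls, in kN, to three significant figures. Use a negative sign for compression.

Free thermal expansion αLΔT = 11.4e-6 · 2090 · -98.5 = -2.347 mm.
The walls impose strain ε = −(-2.347)/2090 = 1.1229e-03; σ = Eε = 104000 · 1.1229e-03 = 116.8 MPa.
Wall reaction R = σ·A = 116.8·1207 = 140900 N = 140.9 kN.

141 kN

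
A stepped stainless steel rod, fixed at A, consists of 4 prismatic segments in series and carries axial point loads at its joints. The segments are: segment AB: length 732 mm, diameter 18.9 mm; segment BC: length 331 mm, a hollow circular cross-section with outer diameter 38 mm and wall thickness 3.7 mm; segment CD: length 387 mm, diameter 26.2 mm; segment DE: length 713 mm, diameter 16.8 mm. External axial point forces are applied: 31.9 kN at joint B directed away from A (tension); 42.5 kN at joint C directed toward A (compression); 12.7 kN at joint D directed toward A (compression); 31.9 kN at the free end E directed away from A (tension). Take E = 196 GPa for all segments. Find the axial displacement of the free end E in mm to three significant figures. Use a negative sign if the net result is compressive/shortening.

0.610 mm

Internal axial forces (sectioning from the free end, tension +): N_DE = 31.9 kN, N_CD = 19.2 kN, N_BC = -23.3 kN, N_AB = 8.6 kN.
A_AB = 280.6 mm².
A_BC = 398.7 mm².
A_CD = 539.1 mm².
A_DE = 221.7 mm².
δ_AB = 8600·732/(280.6·196000) = 0.1145 mm
δ_BC = -23300·331/(398.7·196000) = -0.09869 mm
δ_CD = 19200·387/(539.1·196000) = 0.07032 mm
δ_DE = 31900·713/(221.7·196000) = 0.5235 mm
δ = Σδ_i = 0.6096 mm.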